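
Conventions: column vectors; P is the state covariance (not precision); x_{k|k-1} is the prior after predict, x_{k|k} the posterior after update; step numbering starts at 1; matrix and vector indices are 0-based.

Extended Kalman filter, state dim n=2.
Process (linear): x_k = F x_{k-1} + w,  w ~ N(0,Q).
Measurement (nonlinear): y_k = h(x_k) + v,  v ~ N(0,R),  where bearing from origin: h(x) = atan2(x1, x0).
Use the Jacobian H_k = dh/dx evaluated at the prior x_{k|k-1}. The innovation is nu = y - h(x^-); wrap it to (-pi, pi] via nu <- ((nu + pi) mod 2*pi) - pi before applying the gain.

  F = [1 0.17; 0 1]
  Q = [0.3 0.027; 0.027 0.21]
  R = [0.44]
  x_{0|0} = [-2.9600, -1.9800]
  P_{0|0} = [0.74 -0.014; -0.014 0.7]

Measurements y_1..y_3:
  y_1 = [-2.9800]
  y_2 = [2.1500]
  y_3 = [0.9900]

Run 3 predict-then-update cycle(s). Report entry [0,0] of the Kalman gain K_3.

K[0,0] = 0.0014

step 1: x^-=[-3.2966, -1.9800]  P^-=[1.0555 0.1320; 0.1320 0.9100]  H_jac=[0.1339 -0.2229]  S=[0.4963]  K=[0.2255; -0.3732]  nu=[-0.3793]  x^+=[-3.3821, -1.8385]  P^+=[1.0302 0.1738; 0.1738 0.8409]
step 2: x^-=[-3.6947, -1.8385]  P^-=[1.4136 0.3437; 0.3437 1.0509]  H_jac=[0.1080 -0.2169]  S=[0.4898]  K=[0.1593; -0.3897]  nu=[-1.4533]  x^+=[-3.9262, -1.2721]  P^+=[1.4012 0.3741; 0.3741 0.9765]
step 3: x^-=[-4.1425, -1.2721]  P^-=[1.8566 0.5671; 0.5671 1.1865]  H_jac=[0.0677 -0.2206]  S=[0.4893]  K=[0.0014; -0.4564]  nu=[-2.4495]  x^+=[-4.1458, -0.1541]  P^+=[1.8566 0.5674; 0.5674 1.0846]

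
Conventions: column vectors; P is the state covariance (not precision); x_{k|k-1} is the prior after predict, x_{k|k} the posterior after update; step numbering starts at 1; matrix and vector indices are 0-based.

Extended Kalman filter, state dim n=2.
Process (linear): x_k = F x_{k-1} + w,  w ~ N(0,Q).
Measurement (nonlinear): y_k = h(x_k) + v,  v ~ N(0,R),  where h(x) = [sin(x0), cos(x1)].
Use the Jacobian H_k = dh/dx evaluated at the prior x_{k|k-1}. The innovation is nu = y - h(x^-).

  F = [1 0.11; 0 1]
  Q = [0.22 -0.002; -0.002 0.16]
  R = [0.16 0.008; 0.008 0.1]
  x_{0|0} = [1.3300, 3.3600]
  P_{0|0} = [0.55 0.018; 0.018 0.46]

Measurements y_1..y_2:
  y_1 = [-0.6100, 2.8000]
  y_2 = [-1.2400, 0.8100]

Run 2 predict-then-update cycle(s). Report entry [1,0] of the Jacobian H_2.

H_jac[1,0] = 0.0000

step 1: x^-=[1.6996, 3.3600]  P^-=[0.7795 0.0666; 0.0666 0.6200]  H_jac=[-0.1284 0.0000; 0.0000 0.2167]  S=[0.1729 0.0061; 0.0061 0.1291]  K=[-0.5842 0.1396; -0.0866 1.0446]  nu=[-1.6017, 3.7762]  x^+=[3.1624, 7.4436]  P^+=[0.7190 0.0429; 0.0429 0.4789]
step 2: x^-=[3.9812, 7.4436]  P^-=[0.9542 0.0935; 0.0935 0.6389]  H_jac=[-0.6677 0.0000; 0.0000 -0.9170]  S=[0.5855 0.0653; 0.0653 0.6372]  K=[-1.0857 -0.0234; -0.0042 -0.9190]  nu=[-0.4956, 0.4110]  x^+=[4.5097, 7.0679]  P^+=[0.2604 0.0120; 0.0120 0.1003]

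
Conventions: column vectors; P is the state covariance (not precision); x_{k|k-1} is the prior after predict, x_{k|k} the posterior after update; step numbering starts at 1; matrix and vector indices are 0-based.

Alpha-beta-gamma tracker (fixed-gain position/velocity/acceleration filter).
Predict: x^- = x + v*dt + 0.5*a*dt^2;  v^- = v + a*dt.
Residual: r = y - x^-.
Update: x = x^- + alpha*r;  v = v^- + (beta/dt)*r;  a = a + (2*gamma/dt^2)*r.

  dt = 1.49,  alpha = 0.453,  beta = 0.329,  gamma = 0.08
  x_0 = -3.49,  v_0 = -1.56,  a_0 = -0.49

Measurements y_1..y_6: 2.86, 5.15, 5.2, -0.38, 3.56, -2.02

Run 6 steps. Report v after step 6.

v_post = -1.5305

step 1: x_pred=-6.3583  r=9.2183  x^+=-2.1824  v^+=-0.2546  a^+=0.1744
step 2: x_pred=-2.3683  r=7.5183  x^+=1.0375  v^+=1.6652  a^+=0.7162
step 3: x_pred=4.3137  r=0.8863  x^+=4.7152  v^+=2.9281  a^+=0.7801
step 4: x_pred=9.9439  r=-10.3239  x^+=5.2672  v^+=1.8108  a^+=0.0360
step 5: x_pred=8.0052  r=-4.4452  x^+=5.9915  v^+=0.8829  a^+=-0.2843
step 6: x_pred=6.9915  r=-9.0115  x^+=2.9093  v^+=-1.5305  a^+=-0.9338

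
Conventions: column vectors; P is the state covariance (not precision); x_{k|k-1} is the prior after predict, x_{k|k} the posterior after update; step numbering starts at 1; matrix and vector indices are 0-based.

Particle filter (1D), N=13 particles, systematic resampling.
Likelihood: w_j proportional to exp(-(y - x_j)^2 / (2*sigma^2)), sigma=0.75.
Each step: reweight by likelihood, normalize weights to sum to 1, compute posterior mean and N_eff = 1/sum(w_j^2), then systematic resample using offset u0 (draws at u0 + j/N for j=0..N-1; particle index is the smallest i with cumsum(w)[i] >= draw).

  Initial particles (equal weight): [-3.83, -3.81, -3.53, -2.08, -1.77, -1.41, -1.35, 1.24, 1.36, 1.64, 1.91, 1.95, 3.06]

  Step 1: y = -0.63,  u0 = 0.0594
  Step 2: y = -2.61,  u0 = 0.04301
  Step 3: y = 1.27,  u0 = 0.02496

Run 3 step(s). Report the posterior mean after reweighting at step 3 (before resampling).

step 1: w=[0.0001, 0.0001, 0.0003, 0.0870, 0.1776, 0.3283, 0.3556, 0.0252, 0.0167, 0.0058, 0.0018, 0.0015, 0.0000]  mean=-1.3701  Neff=3.6452  idx=[3, 4, 4, 5, 5, 5, 5, 6, 6, 6, 6, 6, 8]
step 2: w=[0.1864, 0.1278, 0.1278, 0.0665, 0.0665, 0.0665, 0.0665, 0.0584, 0.0584, 0.0584, 0.0584, 0.0584, 0.0000]  mean=-1.6094  Neff=9.7878  idx=[0, 0, 1, 1, 2, 2, 3, 5, 6, 7, 8, 10, 11]
step 3: w=[0.0031, 0.0031, 0.0178, 0.0178, 0.0178, 0.0178, 0.1111, 0.1111, 0.1111, 0.1474, 0.1474, 0.1474, 0.1474]  mean=-1.4044  Neff=7.9903  idx=[3, 6, 6, 7, 8, 8, 9, 10, 10, 11, 11, 12, 12]

post_mean = -1.4044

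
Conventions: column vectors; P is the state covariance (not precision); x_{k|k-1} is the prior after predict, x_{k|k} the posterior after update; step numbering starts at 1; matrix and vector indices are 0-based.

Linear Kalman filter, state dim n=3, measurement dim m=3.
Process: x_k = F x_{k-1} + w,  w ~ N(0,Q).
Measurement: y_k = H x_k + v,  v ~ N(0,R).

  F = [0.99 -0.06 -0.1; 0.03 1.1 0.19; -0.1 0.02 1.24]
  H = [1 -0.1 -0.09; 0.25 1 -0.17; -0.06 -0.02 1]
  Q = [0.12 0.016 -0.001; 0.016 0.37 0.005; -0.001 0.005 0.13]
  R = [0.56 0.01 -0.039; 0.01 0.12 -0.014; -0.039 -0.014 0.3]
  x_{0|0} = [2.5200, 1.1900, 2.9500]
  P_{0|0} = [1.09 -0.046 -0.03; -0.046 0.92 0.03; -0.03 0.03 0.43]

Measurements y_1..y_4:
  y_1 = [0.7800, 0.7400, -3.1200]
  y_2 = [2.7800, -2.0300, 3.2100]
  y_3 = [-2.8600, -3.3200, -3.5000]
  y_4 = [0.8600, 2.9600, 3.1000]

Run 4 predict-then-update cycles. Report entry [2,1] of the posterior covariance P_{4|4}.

P_post[2,1] = 0.0274

step 1: x^-=[2.1284, 1.9451, 3.4298]  P^-=[1.2077 -0.0797 -0.2039; -0.0797 1.5089 0.1688; -0.2039 0.1688 0.8115]  S=[1.8450 0.1227 -0.4020; 0.1227 1.6479 -0.0788; -0.4020 -0.0788 1.1340]  K=[0.6617 0.1066 -0.0004; -0.1649 0.9047 0.1309; -0.0030 0.0226 0.7239]  nu=[-0.8452, -1.1541, -6.3832]  x^+=[1.4486, 0.2051, -1.2147]  P^+=[0.3637 -0.0727 -0.0070; -0.0727 0.1286 0.0312; -0.0070 0.0312 0.2172]
step 2: x^-=[1.5432, 0.0382, -1.6470]  P^-=[0.4895 -0.0700 -0.0771; -0.0700 0.5419 0.1084; -0.0771 0.1084 0.4712]  S=[1.0886 0.0241 -0.1969; 0.0241 0.6408 -0.0190; -0.1969 -0.0190 0.7779]  K=[0.4575 0.0845 -0.0172; -0.1189 0.7976 0.1202; -0.0107 0.0325 0.6070]  nu=[1.0923, -2.7340, 4.9504]  x^+=[1.7268, -1.6772, 1.2571]  P^+=[0.2518 -0.0497 -0.0101; -0.0497 0.1102 0.0288; -0.0101 0.0288 0.1820]
step 3: x^-=[1.6844, -1.5543, 1.3526]  P^-=[0.3773 -0.0467 -0.0646; -0.0467 0.5187 0.0941; -0.0646 0.0941 0.4166]  S=[0.9685 0.0189 -0.1716; 0.0189 0.6245 -0.0202; -0.1716 -0.0202 0.7220]  K=[0.3946 0.0812 -0.0234; -0.1052 0.7933 0.1170; -0.0134 0.0305 0.5774]  nu=[-4.5781, -1.9569, -4.7826]  x^+=[-0.1691, -3.1847, -1.4073]  P^+=[0.2175 -0.0423 -0.0114; -0.0423 0.1078 0.0277; -0.0114 0.0277 0.1732]
step 4: x^-=[0.1644, -3.7756, -1.7918]  P^-=[0.3429 -0.0394 -0.0614; -0.0394 0.5155 0.0899; -0.0614 0.0899 0.4029]  S=[0.9318 0.0172 -0.1648; 0.0172 0.6236 -0.0212; -0.1648 -0.0212 0.7080]  K=[0.3721 0.0799 -0.0257; -0.1004 0.7932 0.1161; -0.0143 0.0294 0.5692]  nu=[0.1568, 6.3899, 4.8261]  x^+=[0.6095, 1.8371, 1.1411]  P^+=[0.2051 -0.0396 -0.0118; -0.0396 0.1071 0.0274; -0.0118 0.0274 0.1708]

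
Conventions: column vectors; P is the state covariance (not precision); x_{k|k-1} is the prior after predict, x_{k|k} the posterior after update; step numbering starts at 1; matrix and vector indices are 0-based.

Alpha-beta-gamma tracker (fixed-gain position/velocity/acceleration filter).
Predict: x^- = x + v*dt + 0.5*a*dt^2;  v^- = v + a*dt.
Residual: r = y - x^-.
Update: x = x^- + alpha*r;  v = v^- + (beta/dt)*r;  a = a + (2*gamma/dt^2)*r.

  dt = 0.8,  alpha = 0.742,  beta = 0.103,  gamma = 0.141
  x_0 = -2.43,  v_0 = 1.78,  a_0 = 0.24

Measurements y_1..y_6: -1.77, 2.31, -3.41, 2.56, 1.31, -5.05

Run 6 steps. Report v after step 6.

v_post = -1.6449

step 1: x_pred=-0.9292  r=-0.8408  x^+=-1.5531  v^+=1.8637  a^+=-0.1305
step 2: x_pred=-0.1038  r=2.4138  x^+=1.6872  v^+=2.0701  a^+=0.9331
step 3: x_pred=3.6419  r=-7.0519  x^+=-1.5906  v^+=1.9087  a^+=-2.1741
step 4: x_pred=-0.7594  r=3.3194  x^+=1.7036  v^+=0.5968  a^+=-0.7116
step 5: x_pred=1.9533  r=-0.6433  x^+=1.4760  v^+=-0.0553  a^+=-0.9950
step 6: x_pred=1.1133  r=-6.1633  x^+=-3.4599  v^+=-1.6449  a^+=-3.7107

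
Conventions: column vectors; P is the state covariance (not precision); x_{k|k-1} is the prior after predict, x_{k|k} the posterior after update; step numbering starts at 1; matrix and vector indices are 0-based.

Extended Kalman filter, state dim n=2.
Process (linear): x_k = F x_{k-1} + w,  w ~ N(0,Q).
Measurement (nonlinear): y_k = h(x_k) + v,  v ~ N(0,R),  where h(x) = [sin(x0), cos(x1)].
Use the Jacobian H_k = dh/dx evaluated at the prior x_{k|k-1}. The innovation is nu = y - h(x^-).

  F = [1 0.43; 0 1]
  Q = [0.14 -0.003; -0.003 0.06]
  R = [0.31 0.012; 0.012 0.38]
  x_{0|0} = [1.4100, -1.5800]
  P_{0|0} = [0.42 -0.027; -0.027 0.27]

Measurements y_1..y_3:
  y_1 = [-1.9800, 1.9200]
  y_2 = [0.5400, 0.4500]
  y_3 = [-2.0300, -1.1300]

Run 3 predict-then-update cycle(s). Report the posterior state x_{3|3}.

step 1: x^-=[0.7306, -1.5800]  P^-=[0.5867 0.0861; 0.0861 0.3300]  H_jac=[0.7448 0.0000; 0.0000 1.0000]  S=[0.6354 0.0761; 0.0761 0.7100]  K=[0.6819 0.0482; 0.0458 0.4599]  nu=[-2.6473, 1.9292]  x^+=[-0.9817, -0.8141]  P^+=[0.2846 0.0265; 0.0265 0.1753]
step 2: x^-=[-1.3317, -0.8141]  P^-=[0.4798 0.0989; 0.0989 0.2353]  H_jac=[0.2368 0.0000; 0.0000 0.7271]  S=[0.3369 0.0290; 0.0290 0.5044]  K=[0.3266 0.1237; 0.0405 0.3369]  nu=[1.5116, -0.2365]  x^+=[-0.8674, -0.8326]  P^+=[0.4338 0.0701; 0.0701 0.1767]
step 3: x^-=[-1.2254, -0.8326]  P^-=[0.6667 0.1430; 0.1430 0.2367]  H_jac=[0.3386 0.0000; 0.0000 0.7397]  S=[0.3864 0.0478; 0.0478 0.5095]  K=[0.5650 0.1546; 0.0838 0.3358]  nu=[-1.0891, -1.8029]  x^+=[-2.1195, -1.5293]  P^+=[0.5228 0.0886; 0.0886 0.1739]

x_post = [-2.1195, -1.5293]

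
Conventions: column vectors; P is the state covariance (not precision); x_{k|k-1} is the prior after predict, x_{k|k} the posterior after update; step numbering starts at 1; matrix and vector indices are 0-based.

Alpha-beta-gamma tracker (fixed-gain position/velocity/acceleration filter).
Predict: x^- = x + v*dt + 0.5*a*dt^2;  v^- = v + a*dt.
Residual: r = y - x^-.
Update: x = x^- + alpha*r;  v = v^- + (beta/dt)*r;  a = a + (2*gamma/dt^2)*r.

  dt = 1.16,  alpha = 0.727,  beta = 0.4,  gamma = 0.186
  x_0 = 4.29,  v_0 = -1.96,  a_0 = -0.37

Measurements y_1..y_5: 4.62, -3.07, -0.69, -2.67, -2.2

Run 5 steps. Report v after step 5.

step 1: x_pred=1.7675  r=2.8525  x^+=3.8413  v^+=-1.4056  a^+=0.4186
step 2: x_pred=2.4924  r=-5.5624  x^+=-1.5515  v^+=-2.8381  a^+=-1.1192
step 3: x_pred=-5.5966  r=4.9066  x^+=-2.0295  v^+=-2.4444  a^+=0.2373
step 4: x_pred=-4.7053  r=2.0353  x^+=-3.2256  v^+=-1.4673  a^+=0.8000
step 5: x_pred=-4.3895  r=2.1895  x^+=-2.7977  v^+=0.2157  a^+=1.4053

v_post = 0.2157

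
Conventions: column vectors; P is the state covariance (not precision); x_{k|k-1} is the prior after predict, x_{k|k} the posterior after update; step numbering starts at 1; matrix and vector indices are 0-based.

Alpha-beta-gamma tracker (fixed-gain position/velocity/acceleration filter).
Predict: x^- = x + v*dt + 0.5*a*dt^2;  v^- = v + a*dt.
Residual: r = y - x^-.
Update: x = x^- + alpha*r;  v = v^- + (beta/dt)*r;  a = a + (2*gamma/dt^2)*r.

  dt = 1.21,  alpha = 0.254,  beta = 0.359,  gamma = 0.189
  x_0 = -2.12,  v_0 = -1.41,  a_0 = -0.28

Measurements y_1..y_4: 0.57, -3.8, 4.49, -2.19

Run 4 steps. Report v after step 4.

v_post = 3.7102

step 1: x_pred=-4.0311  r=4.6011  x^+=-2.8624  v^+=-0.3837  a^+=0.9079
step 2: x_pred=-2.6620  r=-1.1380  x^+=-2.9511  v^+=0.3772  a^+=0.6141
step 3: x_pred=-2.0451  r=6.5351  x^+=-0.3852  v^+=3.0592  a^+=2.3013
step 4: x_pred=5.0012  r=-7.1912  x^+=3.1746  v^+=3.7102  a^+=0.4447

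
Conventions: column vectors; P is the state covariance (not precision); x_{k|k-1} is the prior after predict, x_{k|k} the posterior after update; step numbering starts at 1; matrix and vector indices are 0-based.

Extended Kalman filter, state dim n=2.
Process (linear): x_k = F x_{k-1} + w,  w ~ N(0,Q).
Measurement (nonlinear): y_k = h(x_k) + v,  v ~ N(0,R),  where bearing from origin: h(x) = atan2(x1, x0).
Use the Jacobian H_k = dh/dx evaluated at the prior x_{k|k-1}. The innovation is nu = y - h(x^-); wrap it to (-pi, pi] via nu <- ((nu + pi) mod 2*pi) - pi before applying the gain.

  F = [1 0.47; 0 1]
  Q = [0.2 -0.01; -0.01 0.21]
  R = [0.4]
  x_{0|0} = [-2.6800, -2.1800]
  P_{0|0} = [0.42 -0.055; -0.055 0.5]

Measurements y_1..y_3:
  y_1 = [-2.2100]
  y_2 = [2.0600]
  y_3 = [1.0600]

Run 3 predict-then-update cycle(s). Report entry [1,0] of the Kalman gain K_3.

K[1,0] = -0.2926

step 1: x^-=[-3.7046, -2.1800]  P^-=[0.6787 0.1700; 0.1700 0.7100]  H_jac=[0.1180 -0.2005]  S=[0.4299]  K=[0.1070; -0.2845]  nu=[0.3997]  x^+=[-3.6618, -2.2937]  P^+=[0.6738 0.1831; 0.1831 0.6752]
step 2: x^-=[-4.7399, -2.2937]  P^-=[1.1951 0.4904; 0.4904 0.8852]  H_jac=[0.0827 -0.1709]  S=[0.4202]  K=[0.0358; -0.2636]  nu=[-1.5323]  x^+=[-4.7947, -1.8898]  P^+=[1.1945 0.4944; 0.4944 0.8560]
step 3: x^-=[-5.6829, -1.8898]  P^-=[2.0484 0.8867; 0.8867 1.0660]  H_jac=[0.0527 -0.1584]  S=[0.4176]  K=[-0.0780; -0.2926]  nu=[-2.4026]  x^+=[-5.4955, -1.1869]  P^+=[2.0458 0.8772; 0.8772 1.0303]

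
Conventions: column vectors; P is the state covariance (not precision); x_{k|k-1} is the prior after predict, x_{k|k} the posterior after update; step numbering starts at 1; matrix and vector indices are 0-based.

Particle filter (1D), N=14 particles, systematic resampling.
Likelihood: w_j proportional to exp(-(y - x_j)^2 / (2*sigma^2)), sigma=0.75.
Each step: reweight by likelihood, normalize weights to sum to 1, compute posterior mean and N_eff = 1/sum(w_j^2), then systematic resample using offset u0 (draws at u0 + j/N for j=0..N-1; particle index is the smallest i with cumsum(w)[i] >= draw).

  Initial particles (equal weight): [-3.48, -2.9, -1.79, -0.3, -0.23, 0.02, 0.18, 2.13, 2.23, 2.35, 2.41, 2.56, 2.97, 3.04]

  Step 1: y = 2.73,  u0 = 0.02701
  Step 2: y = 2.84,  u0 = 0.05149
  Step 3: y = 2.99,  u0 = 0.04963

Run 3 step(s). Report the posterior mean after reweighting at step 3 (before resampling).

post_mean = 2.6597

step 1: w=[0.0000, 0.0000, 0.0000, 0.0000, 0.0001, 0.0002, 0.0005, 0.1177, 0.1298, 0.1426, 0.1480, 0.1580, 0.1540, 0.1489]  mean=2.5469  Neff=6.9525  idx=[7, 7, 8, 8, 9, 9, 10, 10, 11, 11, 12, 12, 13, 13]
step 2: w=[0.0542, 0.0542, 0.0609, 0.0609, 0.0685, 0.0685, 0.0719, 0.0719, 0.0791, 0.0791, 0.0835, 0.0835, 0.0818, 0.0818]  mean=2.5699  Neff=13.7193  idx=[0, 2, 3, 4, 5, 6, 7, 8, 9, 10, 11, 12, 12, 13]
step 3: w=[0.0459, 0.0531, 0.0531, 0.0616, 0.0616, 0.0658, 0.0658, 0.0752, 0.0752, 0.0886, 0.0886, 0.0885, 0.0885, 0.0885]  mean=2.6597  Neff=13.4223  idx=[1, 2, 3, 4, 5, 6, 7, 8, 9, 10, 11, 12, 12, 13]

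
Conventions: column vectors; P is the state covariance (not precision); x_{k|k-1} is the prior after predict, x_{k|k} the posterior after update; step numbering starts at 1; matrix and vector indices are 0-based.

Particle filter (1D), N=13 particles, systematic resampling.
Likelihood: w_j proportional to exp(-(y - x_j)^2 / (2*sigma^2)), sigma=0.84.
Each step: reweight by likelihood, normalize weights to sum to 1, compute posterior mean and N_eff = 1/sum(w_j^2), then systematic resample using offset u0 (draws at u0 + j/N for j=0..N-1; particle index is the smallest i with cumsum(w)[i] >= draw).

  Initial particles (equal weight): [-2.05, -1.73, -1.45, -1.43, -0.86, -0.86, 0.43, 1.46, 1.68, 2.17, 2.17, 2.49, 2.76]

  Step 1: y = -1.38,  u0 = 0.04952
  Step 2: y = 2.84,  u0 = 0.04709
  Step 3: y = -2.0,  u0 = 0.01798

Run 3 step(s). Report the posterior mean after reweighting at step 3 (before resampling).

post_mean = -0.9413

step 1: w=[0.1349, 0.1700, 0.1848, 0.1851, 0.1531, 0.1531, 0.0182, 0.0006, 0.0002, 0.0000, 0.0000, 0.0000, 0.0000]  mean=-1.3573  Neff=6.1468  idx=[0, 0, 1, 1, 2, 2, 3, 3, 3, 4, 4, 5, 5]
step 2: w=[0.0002, 0.0002, 0.0015, 0.0015, 0.0084, 0.0084, 0.0095, 0.0095, 0.0095, 0.2378, 0.2378, 0.2378, 0.2378]  mean=-0.8891  Neff=4.4112  idx=[8, 9, 9, 9, 10, 10, 10, 11, 11, 11, 12, 12, 12]
step 3: w=[0.1426, 0.0715, 0.0715, 0.0715, 0.0715, 0.0715, 0.0715, 0.0715, 0.0715, 0.0715, 0.0715, 0.0715, 0.0715]  mean=-0.9413  Neff=12.2564  idx=[0, 0, 1, 2, 3, 4, 5, 6, 7, 8, 10, 11, 12]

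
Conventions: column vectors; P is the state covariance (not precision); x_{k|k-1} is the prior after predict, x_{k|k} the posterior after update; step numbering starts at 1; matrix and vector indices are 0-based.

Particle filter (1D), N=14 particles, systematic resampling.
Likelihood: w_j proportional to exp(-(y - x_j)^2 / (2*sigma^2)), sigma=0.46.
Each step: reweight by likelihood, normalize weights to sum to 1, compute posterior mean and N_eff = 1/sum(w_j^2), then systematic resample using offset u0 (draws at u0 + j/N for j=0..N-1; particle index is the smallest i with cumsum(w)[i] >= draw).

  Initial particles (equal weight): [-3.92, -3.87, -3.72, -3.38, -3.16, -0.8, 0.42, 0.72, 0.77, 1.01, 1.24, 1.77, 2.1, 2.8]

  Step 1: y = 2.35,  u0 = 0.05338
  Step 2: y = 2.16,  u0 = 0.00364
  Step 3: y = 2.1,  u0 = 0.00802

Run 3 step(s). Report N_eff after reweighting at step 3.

N_eff = 12.9882

step 1: w=[0.0000, 0.0000, 0.0000, 0.0000, 0.0000, 0.0000, 0.0001, 0.0009, 0.0014, 0.0072, 0.0271, 0.2250, 0.4297, 0.3087]  mean=2.2075  Neff=3.0180  idx=[11, 11, 11, 12, 12, 12, 12, 12, 12, 13, 13, 13, 13, 13]
step 2: w=[0.0702, 0.0702, 0.0702, 0.0997, 0.0997, 0.0997, 0.0997, 0.0997, 0.0997, 0.0382, 0.0382, 0.0382, 0.0382, 0.0382]  mean=2.1642  Neff=12.2318  idx=[0, 1, 2, 3, 3, 4, 5, 5, 6, 7, 8, 8, 10, 12]
step 3: w=[0.0647, 0.0647, 0.0647, 0.0837, 0.0837, 0.0837, 0.0837, 0.0837, 0.0837, 0.0837, 0.0837, 0.0837, 0.0263, 0.0263]  mean=2.0728  Neff=12.9882  idx=[0, 1, 2, 3, 4, 5, 5, 6, 7, 8, 9, 10, 11, 11]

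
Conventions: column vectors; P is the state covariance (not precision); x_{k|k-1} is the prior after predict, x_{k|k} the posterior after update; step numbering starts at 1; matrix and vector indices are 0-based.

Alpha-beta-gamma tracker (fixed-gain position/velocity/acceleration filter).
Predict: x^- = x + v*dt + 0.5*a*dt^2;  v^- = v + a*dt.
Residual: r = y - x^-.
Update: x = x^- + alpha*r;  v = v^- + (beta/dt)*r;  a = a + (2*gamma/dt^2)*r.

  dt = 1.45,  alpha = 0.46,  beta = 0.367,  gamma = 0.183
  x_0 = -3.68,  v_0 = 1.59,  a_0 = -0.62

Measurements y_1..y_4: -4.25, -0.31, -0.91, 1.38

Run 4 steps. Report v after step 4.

step 1: x_pred=-2.0263  r=-2.2237  x^+=-3.0492  v^+=0.1282  a^+=-1.0071
step 2: x_pred=-3.9221  r=3.6121  x^+=-2.2605  v^+=-0.4179  a^+=-0.3783
step 3: x_pred=-3.2642  r=2.3542  x^+=-2.1813  v^+=-0.3706  a^+=0.0315
step 4: x_pred=-2.6855  r=4.0655  x^+=-0.8154  v^+=0.7041  a^+=0.7392

v_post = 0.7041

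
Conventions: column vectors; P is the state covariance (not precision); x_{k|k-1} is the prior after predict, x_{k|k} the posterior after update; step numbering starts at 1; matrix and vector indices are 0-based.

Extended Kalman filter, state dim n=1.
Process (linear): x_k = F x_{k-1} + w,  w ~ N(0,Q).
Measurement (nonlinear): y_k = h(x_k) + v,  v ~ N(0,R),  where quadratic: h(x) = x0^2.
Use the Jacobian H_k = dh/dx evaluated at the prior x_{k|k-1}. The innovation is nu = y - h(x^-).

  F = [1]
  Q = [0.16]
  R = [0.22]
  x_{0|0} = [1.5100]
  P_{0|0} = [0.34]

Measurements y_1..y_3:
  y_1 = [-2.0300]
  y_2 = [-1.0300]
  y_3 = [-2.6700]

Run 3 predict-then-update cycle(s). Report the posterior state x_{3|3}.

step 1: x^-=[1.5100]  P^-=[0.5000]  H_jac=[3.0200]  S=[4.7802]  K=[0.3159]  nu=[-4.3101]  x^+=[0.1485]  P^+=[0.0230]
step 2: x^-=[0.1485]  P^-=[0.1830]  H_jac=[0.2970]  S=[0.2361]  K=[0.2302]  nu=[-1.0521]  x^+=[-0.0937]  P^+=[0.1705]
step 3: x^-=[-0.0937]  P^-=[0.3305]  H_jac=[-0.1873]  S=[0.2316]  K=[-0.2673]  nu=[-2.6788]  x^+=[0.6224]  P^+=[0.3140]

x_post = [0.6224]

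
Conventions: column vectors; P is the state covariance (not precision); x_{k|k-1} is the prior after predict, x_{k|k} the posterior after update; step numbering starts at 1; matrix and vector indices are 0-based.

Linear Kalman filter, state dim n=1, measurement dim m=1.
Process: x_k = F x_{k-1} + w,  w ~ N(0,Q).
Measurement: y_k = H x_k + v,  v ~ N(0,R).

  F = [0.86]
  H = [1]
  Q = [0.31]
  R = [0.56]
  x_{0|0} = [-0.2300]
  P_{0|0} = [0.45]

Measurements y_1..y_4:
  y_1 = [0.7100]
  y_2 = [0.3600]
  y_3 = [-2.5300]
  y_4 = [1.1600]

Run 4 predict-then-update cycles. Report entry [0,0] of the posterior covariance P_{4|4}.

step 1: x^-=[-0.1978]  P^-=[0.6428]  S=[1.2028]  K=[0.5344]  nu=[0.9078]  x^+=[0.2874]  P^+=[0.2993]
step 2: x^-=[0.2471]  P^-=[0.5313]  S=[1.0913]  K=[0.4869]  nu=[0.1129]  x^+=[0.3021]  P^+=[0.2726]
step 3: x^-=[0.2598]  P^-=[0.5117]  S=[1.0717]  K=[0.4774]  nu=[-2.7898]  x^+=[-1.0722]  P^+=[0.2674]
step 4: x^-=[-0.9221]  P^-=[0.5077]  S=[1.0677]  K=[0.4755]  nu=[2.0821]  x^+=[0.0680]  P^+=[0.2663]

P_post[0,0] = 0.2663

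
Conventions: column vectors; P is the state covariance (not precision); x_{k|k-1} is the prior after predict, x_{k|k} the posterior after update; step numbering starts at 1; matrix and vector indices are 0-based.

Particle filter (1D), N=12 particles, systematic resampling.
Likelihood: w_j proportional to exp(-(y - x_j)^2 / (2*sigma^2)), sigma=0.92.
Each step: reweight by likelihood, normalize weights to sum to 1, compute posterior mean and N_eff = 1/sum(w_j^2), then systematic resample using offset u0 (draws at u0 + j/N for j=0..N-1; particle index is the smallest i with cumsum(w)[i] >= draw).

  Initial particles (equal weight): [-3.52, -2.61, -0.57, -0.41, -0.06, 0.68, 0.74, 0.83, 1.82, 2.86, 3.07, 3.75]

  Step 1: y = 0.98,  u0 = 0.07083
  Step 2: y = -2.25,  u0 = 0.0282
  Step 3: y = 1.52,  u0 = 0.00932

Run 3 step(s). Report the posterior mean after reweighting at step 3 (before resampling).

step 1: w=[0.0000, 0.0001, 0.0498, 0.0657, 0.1086, 0.1951, 0.1988, 0.2030, 0.1356, 0.0255, 0.0156, 0.0022]  mean=0.7621  Neff=6.3824  idx=[3, 4, 5, 5, 5, 6, 6, 7, 7, 7, 8, 10]
step 2: w=[0.5777, 0.2511, 0.0268, 0.0268, 0.0268, 0.0217, 0.0217, 0.0157, 0.0157, 0.0157, 0.0002, 0.0000]  mean=-0.1256  Neff=2.4959  idx=[0, 0, 0, 0, 0, 0, 0, 1, 1, 1, 3, 6]
step 3: w=[0.0393, 0.0393, 0.0393, 0.0393, 0.0393, 0.0393, 0.0393, 0.0812, 0.0812, 0.0812, 0.2338, 0.2476]  mean=0.2149  Neff=6.8228  idx=[0, 2, 4, 6, 7, 8, 9, 10, 10, 11, 11, 11]

post_mean = 0.2149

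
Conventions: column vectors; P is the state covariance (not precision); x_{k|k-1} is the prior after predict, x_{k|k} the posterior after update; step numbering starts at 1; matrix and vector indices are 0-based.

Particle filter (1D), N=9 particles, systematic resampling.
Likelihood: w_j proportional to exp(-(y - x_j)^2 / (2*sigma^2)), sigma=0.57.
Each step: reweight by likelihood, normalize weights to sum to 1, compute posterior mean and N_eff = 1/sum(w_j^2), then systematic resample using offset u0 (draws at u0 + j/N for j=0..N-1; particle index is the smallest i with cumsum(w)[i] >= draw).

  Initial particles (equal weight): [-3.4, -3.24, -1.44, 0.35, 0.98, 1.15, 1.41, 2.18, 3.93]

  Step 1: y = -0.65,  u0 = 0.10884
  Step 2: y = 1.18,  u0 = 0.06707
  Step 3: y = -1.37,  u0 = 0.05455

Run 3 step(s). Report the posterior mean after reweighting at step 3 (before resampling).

post_mean = 0.3505

step 1: w=[0.0000, 0.0001, 0.6149, 0.3448, 0.0269, 0.0110, 0.0023, 0.0000, 0.0000]  mean=-0.7226  Neff=2.0088  idx=[2, 2, 2, 2, 2, 3, 3, 3, 6]
step 2: w=[0.0000, 0.0000, 0.0000, 0.0000, 0.0000, 0.1766, 0.1766, 0.1766, 0.4700]  mean=0.8481  Neff=3.1793  idx=[5, 6, 6, 7, 7, 8, 8, 8, 8]
step 3: w=[0.1999, 0.1999, 0.1999, 0.1999, 0.1999, 0.0001, 0.0001, 0.0001, 0.0001]  mean=0.3505  Neff=5.0052  idx=[0, 0, 1, 1, 2, 3, 3, 4, 4]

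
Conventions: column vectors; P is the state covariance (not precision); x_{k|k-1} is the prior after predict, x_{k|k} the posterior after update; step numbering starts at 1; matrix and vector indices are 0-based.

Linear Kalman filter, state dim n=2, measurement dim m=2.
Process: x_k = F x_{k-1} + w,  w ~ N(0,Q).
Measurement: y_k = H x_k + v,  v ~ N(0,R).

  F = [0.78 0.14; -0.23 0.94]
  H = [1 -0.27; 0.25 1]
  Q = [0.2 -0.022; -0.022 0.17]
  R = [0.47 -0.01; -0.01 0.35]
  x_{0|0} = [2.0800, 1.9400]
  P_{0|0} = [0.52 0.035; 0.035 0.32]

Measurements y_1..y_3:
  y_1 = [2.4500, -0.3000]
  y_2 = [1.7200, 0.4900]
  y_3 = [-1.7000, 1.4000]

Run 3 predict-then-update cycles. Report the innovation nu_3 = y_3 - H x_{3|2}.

innov = [-3.1270, 1.6270]

step 1: x^-=[1.8940, 1.3452]  P^-=[0.5303 -0.0486; -0.0486 0.4651]  S=[1.0605 -0.0484; -0.0484 0.8239]  K=[0.5185 0.1323; -0.1396 0.5416]  nu=[0.9192, -2.1187]  x^+=[2.0903, 0.0695]  P^+=[0.2374 -0.0182; -0.0182 0.1955]
step 2: x^-=[1.6401, -0.4154]  P^-=[0.3443 -0.0517; -0.0517 0.3632]  S=[0.8687 -0.0702; -0.0702 0.7089]  K=[0.4197 0.0901; -0.1335 0.4809]  nu=[-0.0323, 0.4954]  x^+=[1.6712, -0.1729]  P^+=[0.1908 -0.0204; -0.0204 0.1747]
step 3: x^-=[1.2793, -0.5469]  P^-=[0.3151 -0.0475; -0.0475 0.3433]  S=[0.8358 -0.0682; -0.0682 0.6892]  K=[0.3993 0.0849; -0.1296 0.4680]  nu=[-3.1270, 1.6270]  x^+=[0.1689, 0.6198]  P^+=[0.1815 -0.0197; -0.0197 0.1700]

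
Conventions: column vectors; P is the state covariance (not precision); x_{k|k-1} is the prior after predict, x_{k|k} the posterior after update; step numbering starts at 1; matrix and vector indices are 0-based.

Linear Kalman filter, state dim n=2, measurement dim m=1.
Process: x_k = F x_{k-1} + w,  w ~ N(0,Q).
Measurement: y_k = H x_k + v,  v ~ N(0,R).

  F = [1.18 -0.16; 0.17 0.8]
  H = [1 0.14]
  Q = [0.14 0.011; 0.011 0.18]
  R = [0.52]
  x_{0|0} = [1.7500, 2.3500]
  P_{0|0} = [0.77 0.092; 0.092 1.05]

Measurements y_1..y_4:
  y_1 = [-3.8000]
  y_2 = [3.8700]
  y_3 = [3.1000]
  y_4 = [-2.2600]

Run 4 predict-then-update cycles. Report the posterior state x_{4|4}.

x_post = [-0.2302, 1.0795]

step 1: x^-=[1.6890, 2.1775]  P^-=[1.2043 0.1154; 0.1154 0.8993]  S=[1.7742]  K=[0.6879; 0.1360]  nu=[-5.7938]  x^+=[-2.2964, 1.3895]  P^+=[0.3648 -0.0506; -0.0506 0.8665]
step 2: x^-=[-2.9321, 0.7212]  P^-=[0.6892 -0.0731; -0.0731 0.7313]  S=[1.2031]  K=[0.5644; 0.0243]  nu=[6.7011]  x^+=[0.8498, 0.8843]  P^+=[0.3060 -0.0896; -0.0896 0.7306]
step 3: x^-=[0.8612, 0.8519]  P^-=[0.6186 -0.1033; -0.1033 0.6321]  S=[1.1221]  K=[0.5384; -0.0132]  nu=[2.1195]  x^+=[2.0024, 0.8239]  P^+=[0.2933 -0.0953; -0.0953 0.6319]
step 4: x^-=[2.2311, 0.9995]  P^-=[0.6006 -0.0984; -0.0984 0.5669]  S=[1.1042]  K=[0.5315; -0.0173]  nu=[-4.6310]  x^+=[-0.2302, 1.0795]  P^+=[0.2887 -0.0883; -0.0883 0.5666]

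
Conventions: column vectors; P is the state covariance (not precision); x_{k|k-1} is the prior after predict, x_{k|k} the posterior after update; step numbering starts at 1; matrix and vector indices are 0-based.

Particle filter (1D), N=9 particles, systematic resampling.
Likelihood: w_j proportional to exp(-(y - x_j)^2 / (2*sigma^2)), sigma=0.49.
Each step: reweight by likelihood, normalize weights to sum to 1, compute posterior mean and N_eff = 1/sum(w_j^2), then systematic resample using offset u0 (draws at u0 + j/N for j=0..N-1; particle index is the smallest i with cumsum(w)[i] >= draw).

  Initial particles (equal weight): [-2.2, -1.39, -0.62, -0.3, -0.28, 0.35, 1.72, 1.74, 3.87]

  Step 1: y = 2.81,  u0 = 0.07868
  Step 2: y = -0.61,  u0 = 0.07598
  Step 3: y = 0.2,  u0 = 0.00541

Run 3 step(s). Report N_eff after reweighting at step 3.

N_eff = 8.9646

step 1: w=[0.0000, 0.0000, 0.0000, 0.0000, 0.0000, 0.0000, 0.3088, 0.3379, 0.3532]  mean=2.4862  Neff=2.9909  idx=[6, 6, 6, 7, 7, 7, 8, 8, 8]
step 2: w=[0.1829, 0.1829, 0.1829, 0.1505, 0.1505, 0.1505, 0.0000, 0.0000, 0.0000]  mean=1.7290  Neff=5.9439  idx=[0, 1, 1, 2, 2, 3, 4, 5, 5]
step 3: w=[0.1174, 0.1174, 0.1174, 0.1174, 0.1174, 0.1033, 0.1033, 0.1033, 0.1033]  mean=1.7283  Neff=8.9646  idx=[0, 0, 1, 2, 3, 4, 5, 6, 7]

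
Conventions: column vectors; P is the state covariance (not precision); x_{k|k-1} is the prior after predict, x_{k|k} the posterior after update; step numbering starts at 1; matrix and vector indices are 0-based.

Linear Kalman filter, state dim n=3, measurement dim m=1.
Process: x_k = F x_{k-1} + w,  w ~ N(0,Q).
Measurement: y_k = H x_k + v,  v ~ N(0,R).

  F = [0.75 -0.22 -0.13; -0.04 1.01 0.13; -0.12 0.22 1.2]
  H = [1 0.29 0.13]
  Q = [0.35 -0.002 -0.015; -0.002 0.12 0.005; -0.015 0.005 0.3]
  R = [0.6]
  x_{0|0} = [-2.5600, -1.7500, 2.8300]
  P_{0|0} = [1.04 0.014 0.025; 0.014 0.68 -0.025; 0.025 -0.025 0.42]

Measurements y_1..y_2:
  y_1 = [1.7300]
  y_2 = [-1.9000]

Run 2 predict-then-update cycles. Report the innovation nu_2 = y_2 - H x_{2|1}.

step 1: x^-=[-1.9029, -1.2972, 3.3182]  P^-=[0.9641 -0.1741 -0.1741; -0.1741 0.8145 0.1922; -0.1741 0.1922 0.9315]  S=[1.5166]  K=[0.5875; 0.0574; 0.0018]  nu=[3.5777]  x^+=[0.1990, -1.0918, 3.3245]  P^+=[0.4407 -0.2253 -0.1757; -0.2253 0.8095 0.1920; -0.1757 0.1920 0.9315]
step 2: x^-=[-0.0428, -0.6785, 3.7254]  P^-=[0.7724 -0.4322 -0.4994; -0.4322 1.0326 0.6110; -0.4994 0.6110 1.8508]  S=[1.1561]  K=[0.5035; -0.0461; -0.0705]  nu=[-2.1448]  x^+=[-1.1228, -0.5796, 3.8767]  P^+=[0.4793 -0.4054 -0.4583; -0.4054 1.0302 0.6072; -0.4583 0.6072 1.8451]

innov = [-2.1448]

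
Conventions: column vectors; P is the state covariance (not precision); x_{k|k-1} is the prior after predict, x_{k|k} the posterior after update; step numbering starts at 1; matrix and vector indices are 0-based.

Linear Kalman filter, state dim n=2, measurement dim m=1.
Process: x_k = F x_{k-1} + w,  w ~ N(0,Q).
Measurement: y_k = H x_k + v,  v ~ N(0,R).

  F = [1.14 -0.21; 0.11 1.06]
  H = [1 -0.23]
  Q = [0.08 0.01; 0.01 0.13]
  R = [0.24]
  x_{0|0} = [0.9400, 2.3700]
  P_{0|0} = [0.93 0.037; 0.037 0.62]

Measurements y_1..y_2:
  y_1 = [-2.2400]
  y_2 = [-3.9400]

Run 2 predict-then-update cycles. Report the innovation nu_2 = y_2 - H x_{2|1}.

innov = [-1.2590]

step 1: x^-=[0.5739, 2.6156]  P^-=[1.2983 0.0325; 0.0325 0.8465]  S=[1.5681]  K=[0.8232; -0.1035]  nu=[-2.2123]  x^+=[-1.2472, 2.8445]  P^+=[0.2357 0.1660; 0.1660 0.8297]
step 2: x^-=[-2.0191, 2.8780]  P^-=[0.3435 0.0516; 0.0516 1.1038]  S=[0.6181]  K=[0.5365; -0.3272]  nu=[-1.2590]  x^+=[-2.6945, 3.2899]  P^+=[0.1656 0.1601; 0.1601 1.0377]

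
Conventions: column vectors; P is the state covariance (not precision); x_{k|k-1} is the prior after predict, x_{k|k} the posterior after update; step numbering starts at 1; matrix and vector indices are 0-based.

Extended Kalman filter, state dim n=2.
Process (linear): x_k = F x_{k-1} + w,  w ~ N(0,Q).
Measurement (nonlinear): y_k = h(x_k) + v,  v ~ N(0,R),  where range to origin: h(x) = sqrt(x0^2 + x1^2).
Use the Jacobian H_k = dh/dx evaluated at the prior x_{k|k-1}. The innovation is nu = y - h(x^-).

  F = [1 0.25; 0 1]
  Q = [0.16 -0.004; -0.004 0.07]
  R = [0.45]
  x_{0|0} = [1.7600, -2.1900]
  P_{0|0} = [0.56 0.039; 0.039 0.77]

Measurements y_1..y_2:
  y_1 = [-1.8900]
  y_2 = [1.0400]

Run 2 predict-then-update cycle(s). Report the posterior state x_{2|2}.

x_post = [0.8113, 0.4825]

step 1: x^-=[1.2125, -2.1900]  P^-=[0.7876 0.2275; 0.2275 0.8400]  H_jac=[0.4844 -0.8749]  S=[1.0849]  K=[0.1682; -0.5758]  nu=[-4.3932]  x^+=[0.4736, 0.3396]  P^+=[0.7569 0.3326; 0.3326 0.4803]
step 2: x^-=[0.5585, 0.3396]  P^-=[1.1132 0.4486; 0.4486 0.5503]  H_jac=[0.8544 0.5196]  S=[1.8096]  K=[0.6544; 0.3698]  nu=[0.3863]  x^+=[0.8113, 0.4825]  P^+=[0.3382 0.0107; 0.0107 0.3028]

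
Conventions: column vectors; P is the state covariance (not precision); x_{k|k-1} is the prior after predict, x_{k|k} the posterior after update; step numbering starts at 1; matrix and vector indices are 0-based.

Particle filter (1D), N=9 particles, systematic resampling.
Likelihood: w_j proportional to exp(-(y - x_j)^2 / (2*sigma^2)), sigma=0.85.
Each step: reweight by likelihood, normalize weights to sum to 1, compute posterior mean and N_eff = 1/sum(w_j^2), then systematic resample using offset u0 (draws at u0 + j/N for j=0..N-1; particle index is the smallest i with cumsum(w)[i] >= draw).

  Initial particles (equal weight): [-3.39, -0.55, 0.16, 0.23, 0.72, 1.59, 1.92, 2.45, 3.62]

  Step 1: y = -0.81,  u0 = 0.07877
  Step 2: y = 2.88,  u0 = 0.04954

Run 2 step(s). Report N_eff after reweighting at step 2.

step 1: w=[0.0046, 0.4374, 0.2390, 0.2168, 0.0907, 0.0085, 0.0026, 0.0003, 0.0000]  mean=-0.0834  Neff=3.2916  idx=[1, 1, 1, 1, 2, 2, 3, 3, 4]
step 2: w=[0.0043, 0.0043, 0.0043, 0.0043, 0.0876, 0.0876, 0.1136, 0.1136, 0.5805]  mean=0.4889  Neff=2.6439  idx=[4, 5, 6, 7, 8, 8, 8, 8, 8]

N_eff = 2.6439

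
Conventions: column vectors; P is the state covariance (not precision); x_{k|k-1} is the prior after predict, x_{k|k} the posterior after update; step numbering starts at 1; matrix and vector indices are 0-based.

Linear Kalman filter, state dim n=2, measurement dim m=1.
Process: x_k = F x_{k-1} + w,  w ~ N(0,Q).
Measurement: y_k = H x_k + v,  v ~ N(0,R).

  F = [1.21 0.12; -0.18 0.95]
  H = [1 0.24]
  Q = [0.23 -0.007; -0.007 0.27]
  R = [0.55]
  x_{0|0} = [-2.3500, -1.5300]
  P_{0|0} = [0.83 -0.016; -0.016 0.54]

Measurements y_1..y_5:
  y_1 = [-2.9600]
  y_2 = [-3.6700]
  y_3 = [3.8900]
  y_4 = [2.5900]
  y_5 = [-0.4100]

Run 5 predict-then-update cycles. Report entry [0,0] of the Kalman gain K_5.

step 1: x^-=[-3.0271, -1.0305]  P^-=[1.4483 -0.1443; -0.1443 0.7897]  S=[1.9746]  K=[0.7160; 0.0229]  nu=[0.3144]  x^+=[-2.8020, -1.0233]  P^+=[0.4362 -0.1767; -0.1767 0.7887]
step 2: x^-=[-3.5132, -0.4678]  P^-=[0.8287 -0.2114; -0.2114 1.0563]  S=[1.3381]  K=[0.5814; 0.0315]  nu=[-0.0445]  x^+=[-3.5391, -0.4692]  P^+=[0.3764 -0.2359; -0.2359 1.0550]
step 3: x^-=[-4.3386, 0.1913]  P^-=[0.7277 -0.2347; -0.2347 1.3150]  S=[1.2408]  K=[0.5411; 0.0652]  nu=[8.1827]  x^+=[0.0891, 0.7246]  P^+=[0.3644 -0.2785; -0.2785 1.3097]
step 4: x^-=[0.1947, 0.6723]  P^-=[0.7016 -0.2512; -0.2512 1.5591]  S=[1.2208]  K=[0.5253; 0.1008]  nu=[2.2339]  x^+=[1.3682, 0.8974]  P^+=[0.3647 -0.3158; -0.3158 1.5467]
step 5: x^-=[1.7632, 0.6062]  P^-=[0.6945 -0.2663; -0.2663 1.7857]  S=[1.2196]  K=[0.5171; 0.1331]  nu=[-2.3187]  x^+=[0.5642, 0.2977]  P^+=[0.3684 -0.3502; -0.3502 1.7641]

K[0,0] = 0.5171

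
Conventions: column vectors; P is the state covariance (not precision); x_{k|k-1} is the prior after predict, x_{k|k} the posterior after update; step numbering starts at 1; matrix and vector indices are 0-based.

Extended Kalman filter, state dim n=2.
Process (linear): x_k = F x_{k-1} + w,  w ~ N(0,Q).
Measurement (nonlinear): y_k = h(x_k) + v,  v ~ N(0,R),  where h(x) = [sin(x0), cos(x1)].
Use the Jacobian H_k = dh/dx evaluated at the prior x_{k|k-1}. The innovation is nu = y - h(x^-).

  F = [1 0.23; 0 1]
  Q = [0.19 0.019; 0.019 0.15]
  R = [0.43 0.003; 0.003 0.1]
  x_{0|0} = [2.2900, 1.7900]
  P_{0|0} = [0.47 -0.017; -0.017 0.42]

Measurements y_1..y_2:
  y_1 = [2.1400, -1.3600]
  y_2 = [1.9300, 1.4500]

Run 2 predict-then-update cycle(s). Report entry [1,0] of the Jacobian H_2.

step 1: x^-=[2.7017, 1.7900]  P^-=[0.6744 0.0986; 0.0986 0.5700]  H_jac=[-0.9048 0.0000; 0.0000 -0.9761]  S=[0.9821 0.0901; 0.0901 0.6430]  K=[-0.6155 -0.0634; -0.0116 -0.8636]  nu=[1.7142, -1.1425]  x^+=[1.7191, 2.7567]  P^+=[0.2927 0.0084; 0.0084 0.0885]
step 2: x^-=[2.3532, 2.7567]  P^-=[0.4913 0.0477; 0.0477 0.2385]  H_jac=[-0.7050 0.0000; 0.0000 -0.3754]  S=[0.6742 0.0156; 0.0156 0.1336]  K=[-0.5120 -0.0742; -0.0345 -0.6661]  nu=[1.2208, 2.3768]  x^+=[1.5517, 1.1314]  P^+=[0.3126 0.0239; 0.0239 0.1777]

H_jac[1,0] = 0.0000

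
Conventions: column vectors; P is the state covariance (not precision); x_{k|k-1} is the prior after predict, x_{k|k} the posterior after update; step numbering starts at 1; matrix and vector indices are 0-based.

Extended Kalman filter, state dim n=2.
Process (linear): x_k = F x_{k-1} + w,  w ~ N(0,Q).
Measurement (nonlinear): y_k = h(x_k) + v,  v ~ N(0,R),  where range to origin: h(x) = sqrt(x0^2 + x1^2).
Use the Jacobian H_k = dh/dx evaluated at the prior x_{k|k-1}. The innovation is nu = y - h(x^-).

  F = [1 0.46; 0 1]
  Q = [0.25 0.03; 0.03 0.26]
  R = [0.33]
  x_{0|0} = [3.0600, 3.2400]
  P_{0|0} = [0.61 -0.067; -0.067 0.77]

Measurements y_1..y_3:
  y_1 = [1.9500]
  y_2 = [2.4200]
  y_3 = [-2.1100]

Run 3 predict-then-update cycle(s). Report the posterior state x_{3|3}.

step 1: x^-=[4.5504, 3.2400]  P^-=[0.9613 0.3172; 0.3172 1.0300]  H_jac=[0.8146 0.5800]  S=[1.6142]  K=[0.5991; 0.5302]  nu=[-3.6360]  x^+=[2.3720, 1.3122]  P^+=[0.3819 -0.1955; -0.1955 0.5763]
step 2: x^-=[2.9756, 1.3122]  P^-=[0.5740 0.0996; 0.0996 0.8363]  H_jac=[0.9150 0.4035]  S=[1.0202]  K=[0.5542; 0.4200]  nu=[-0.8321]  x^+=[2.5145, 0.9627]  P^+=[0.2607 -0.1379; -0.1379 0.6563]
step 3: x^-=[2.9573, 0.9627]  P^-=[0.5227 0.1940; 0.1940 0.9163]  H_jac=[0.9509 0.3095]  S=[1.0046]  K=[0.5545; 0.4659]  nu=[-5.2201]  x^+=[0.0628, -1.4695]  P^+=[0.2138 -0.0656; -0.0656 0.6982]

x_post = [0.0628, -1.4695]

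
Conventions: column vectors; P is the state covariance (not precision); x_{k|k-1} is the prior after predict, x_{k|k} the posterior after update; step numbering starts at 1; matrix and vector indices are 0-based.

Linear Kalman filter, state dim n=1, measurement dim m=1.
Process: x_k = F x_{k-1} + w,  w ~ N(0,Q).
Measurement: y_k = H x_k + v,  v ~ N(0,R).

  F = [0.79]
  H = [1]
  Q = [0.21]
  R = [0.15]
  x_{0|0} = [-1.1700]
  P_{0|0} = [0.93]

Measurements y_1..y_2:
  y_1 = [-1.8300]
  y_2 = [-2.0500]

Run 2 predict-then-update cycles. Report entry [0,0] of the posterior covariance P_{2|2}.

step 1: x^-=[-0.9243]  P^-=[0.7904]  S=[0.9404]  K=[0.8405]  nu=[-0.9057]  x^+=[-1.6855]  P^+=[0.1261]
step 2: x^-=[-1.3316]  P^-=[0.2887]  S=[0.4387]  K=[0.6581]  nu=[-0.7184]  x^+=[-1.8043]  P^+=[0.0987]

P_post[0,0] = 0.0987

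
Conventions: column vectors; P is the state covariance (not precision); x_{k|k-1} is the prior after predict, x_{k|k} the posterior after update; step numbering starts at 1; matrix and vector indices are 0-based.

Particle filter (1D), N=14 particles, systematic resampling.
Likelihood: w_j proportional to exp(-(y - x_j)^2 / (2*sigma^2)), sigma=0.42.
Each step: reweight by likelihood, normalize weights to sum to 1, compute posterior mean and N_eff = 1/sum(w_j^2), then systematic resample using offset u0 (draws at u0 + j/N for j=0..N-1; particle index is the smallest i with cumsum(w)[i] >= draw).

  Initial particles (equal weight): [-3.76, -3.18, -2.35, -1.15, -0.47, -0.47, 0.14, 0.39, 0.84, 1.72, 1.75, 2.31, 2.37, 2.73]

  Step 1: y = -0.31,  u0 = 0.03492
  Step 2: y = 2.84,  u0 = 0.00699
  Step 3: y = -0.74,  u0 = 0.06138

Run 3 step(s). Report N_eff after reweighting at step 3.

N_eff = 9.7242

step 1: w=[0.0000, 0.0000, 0.0000, 0.0478, 0.3284, 0.3284, 0.1989, 0.0881, 0.0083, 0.0000, 0.0000, 0.0000, 0.0000, 0.0000]  mean=-0.2945  Neff=3.7674  idx=[3, 4, 4, 4, 4, 5, 5, 5, 5, 5, 6, 6, 6, 7]
step 2: w=[0.0000, 0.0000, 0.0000, 0.0000, 0.0000, 0.0000, 0.0000, 0.0000, 0.0000, 0.0000, 0.0241, 0.0241, 0.0241, 0.9276]  mean=0.3719  Neff=1.1598  idx=[10, 13, 13, 13, 13, 13, 13, 13, 13, 13, 13, 13, 13, 13]
step 3: w=[0.2422, 0.0583, 0.0583, 0.0583, 0.0583, 0.0583, 0.0583, 0.0583, 0.0583, 0.0583, 0.0583, 0.0583, 0.0583, 0.0583]  mean=0.3294  Neff=9.7242  idx=[0, 0, 0, 1, 2, 4, 5, 6, 7, 8, 10, 11, 12, 13]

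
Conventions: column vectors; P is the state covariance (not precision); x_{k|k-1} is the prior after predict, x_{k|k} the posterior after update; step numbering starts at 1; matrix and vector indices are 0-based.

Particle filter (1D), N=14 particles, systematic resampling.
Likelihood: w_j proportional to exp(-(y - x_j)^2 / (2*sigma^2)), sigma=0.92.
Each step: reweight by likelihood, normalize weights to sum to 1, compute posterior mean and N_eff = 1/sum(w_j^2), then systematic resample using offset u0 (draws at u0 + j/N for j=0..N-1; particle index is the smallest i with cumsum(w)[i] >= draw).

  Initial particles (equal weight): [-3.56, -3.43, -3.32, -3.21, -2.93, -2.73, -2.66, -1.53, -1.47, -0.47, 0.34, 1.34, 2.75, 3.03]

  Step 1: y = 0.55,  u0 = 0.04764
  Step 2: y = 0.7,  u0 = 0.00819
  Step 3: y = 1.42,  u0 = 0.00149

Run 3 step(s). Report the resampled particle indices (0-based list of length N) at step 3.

step 1: w=[0.0000, 0.0000, 0.0001, 0.0001, 0.0003, 0.0007, 0.0009, 0.0315, 0.0364, 0.2196, 0.3955, 0.2808, 0.0233, 0.0107]  mean=0.3962  Neff=3.4907  idx=[8, 9, 9, 9, 10, 10, 10, 10, 10, 11, 11, 11, 11, 12]
step 2: w=[0.0067, 0.0481, 0.0481, 0.0481, 0.1001, 0.1001, 0.1001, 0.1001, 0.1001, 0.0848, 0.0848, 0.0848, 0.0848, 0.0090]  mean=0.5720  Neff=11.6319  idx=[1, 2, 3, 4, 5, 6, 6, 7, 8, 8, 9, 10, 11, 12]
step 3: w=[0.0154, 0.0154, 0.0154, 0.0639, 0.0639, 0.0639, 0.0639, 0.0639, 0.0639, 0.0639, 0.1267, 0.1267, 0.1267, 0.1267]  mean=0.8093  Neff=10.6996  idx=[0, 3, 4, 5, 6, 7, 9, 10, 10, 11, 11, 12, 12, 13]

resampled_idx = [0, 3, 4, 5, 6, 7, 9, 10, 10, 11, 11, 12, 12, 13]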